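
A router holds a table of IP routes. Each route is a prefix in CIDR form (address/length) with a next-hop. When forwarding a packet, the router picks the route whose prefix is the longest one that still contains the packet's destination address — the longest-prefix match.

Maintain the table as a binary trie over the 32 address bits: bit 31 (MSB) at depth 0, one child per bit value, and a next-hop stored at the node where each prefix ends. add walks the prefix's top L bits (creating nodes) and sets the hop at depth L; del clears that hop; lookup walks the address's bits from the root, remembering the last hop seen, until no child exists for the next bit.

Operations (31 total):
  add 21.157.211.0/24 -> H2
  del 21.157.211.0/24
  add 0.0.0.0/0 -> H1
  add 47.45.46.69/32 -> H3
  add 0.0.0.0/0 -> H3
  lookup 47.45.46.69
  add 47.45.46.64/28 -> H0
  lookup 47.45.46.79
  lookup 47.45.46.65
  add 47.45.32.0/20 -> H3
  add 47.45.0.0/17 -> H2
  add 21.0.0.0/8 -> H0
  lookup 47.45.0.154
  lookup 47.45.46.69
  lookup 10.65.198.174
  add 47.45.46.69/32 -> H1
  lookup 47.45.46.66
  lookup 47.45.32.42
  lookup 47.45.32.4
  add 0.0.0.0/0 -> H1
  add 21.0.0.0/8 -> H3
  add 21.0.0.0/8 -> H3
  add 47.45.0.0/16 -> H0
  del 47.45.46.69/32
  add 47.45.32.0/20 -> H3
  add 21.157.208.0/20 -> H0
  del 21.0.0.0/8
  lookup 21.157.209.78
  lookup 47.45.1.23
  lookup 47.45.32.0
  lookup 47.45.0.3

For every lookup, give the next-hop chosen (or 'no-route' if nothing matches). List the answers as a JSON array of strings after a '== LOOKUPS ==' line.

Apply in order:
  add 21.157.211.0/24 -> H2 at depth 24
  del 21.157.211.0/24 (clear depth 24)
  add 0.0.0.0/0 -> H1 at depth 0
  add 47.45.46.69/32 -> H3 at depth 32
  add 0.0.0.0/0 -> H3 at depth 0
  lookup 47.45.46.69: bits 00101111001011010010111001000101 walk d0:H3→d1:-→d2:-→d3:-→d4:-→d5:-→d6:-→d7:-→d8:-→d9:-→d10:-→d11:-→d12:-→d13:-→d14:-→d15:-→d16:-→d17:-→d18:-→d19:-→d20:-→d21:-→d22:-→d23:-→d24:-→d25:-→d26:-→d27:-→d28:-→d29:-→d30:-→d31:-→d32:H3 -> H3
  add 47.45.46.64/28 -> H0 at depth 28
  lookup 47.45.46.79: bits 0010111100101101001011100100 walk d0:H3→d1:-→d2:-→d3:-→d4:-→d5:-→d6:-→d7:-→d8:-→d9:-→d10:-→d11:-→d12:-→d13:-→d14:-→d15:-→d16:-→d17:-→d18:-→d19:-→d20:-→d21:-→d22:-→d23:-→d24:-→d25:-→d26:-→d27:-→d28:H0 -> H0
  lookup 47.45.46.65: bits 00101111001011010010111001000 walk d0:H3→d1:-→d2:-→d3:-→d4:-→d5:-→d6:-→d7:-→d8:-→d9:-→d10:-→d11:-→d12:-→d13:-→d14:-→d15:-→d16:-→d17:-→d18:-→d19:-→d20:-→d21:-→d22:-→d23:-→d24:-→d25:-→d26:-→d27:-→d28:H0→d29:- -> H0
  add 47.45.32.0/20 -> H3 at depth 20
  add 47.45.0.0/17 -> H2 at depth 17
  add 21.0.0.0/8 -> H0 at depth 8
  lookup 47.45.0.154: bits 001011110010110100 walk d0:H3→d1:-→d2:-→d3:-→d4:-→d5:-→d6:-→d7:-→d8:-→d9:-→d10:-→d11:-→d12:-→d13:-→d14:-→d15:-→d16:-→d17:H2→d18:- -> H2
  lookup 47.45.46.69: bits 00101111001011010010111001000101 walk d0:H3→d1:-→d2:-→d3:-→d4:-→d5:-→d6:-→d7:-→d8:-→d9:-→d10:-→d11:-→d12:-→d13:-→d14:-→d15:-→d16:-→d17:H2→d18:-→d19:-→d20:H3→d21:-→d22:-→d23:-→d24:-→d25:-→d26:-→d27:-→d28:H0→d29:-→d30:-→d31:-→d32:H3 -> H3
  lookup 10.65.198.174: bits 000 walk d0:H3→d1:-→d2:-→d3:- -> H3
  add 47.45.46.69/32 -> H1 at depth 32
  lookup 47.45.46.66: bits 00101111001011010010111001000 walk d0:H3→d1:-→d2:-→d3:-→d4:-→d5:-→d6:-→d7:-→d8:-→d9:-→d10:-→d11:-→d12:-→d13:-→d14:-→d15:-→d16:-→d17:H2→d18:-→d19:-→d20:H3→d21:-→d22:-→d23:-→d24:-→d25:-→d26:-→d27:-→d28:H0→d29:- -> H0
  lookup 47.45.32.42: bits 00101111001011010010 walk d0:H3→d1:-→d2:-→d3:-→d4:-→d5:-→d6:-→d7:-→d8:-→d9:-→d10:-→d11:-→d12:-→d13:-→d14:-→d15:-→d16:-→d17:H2→d18:-→d19:-→d20:H3 -> H3
  lookup 47.45.32.4: bits 00101111001011010010 walk d0:H3→d1:-→d2:-→d3:-→d4:-→d5:-→d6:-→d7:-→d8:-→d9:-→d10:-→d11:-→d12:-→d13:-→d14:-→d15:-→d16:-→d17:H2→d18:-→d19:-→d20:H3 -> H3
  add 0.0.0.0/0 -> H1 at depth 0
  add 21.0.0.0/8 -> H3 at depth 8
  add 21.0.0.0/8 -> H3 at depth 8
  add 47.45.0.0/16 -> H0 at depth 16
  del 47.45.46.69/32 (clear depth 32)
  add 47.45.32.0/20 -> H3 at depth 20
  add 21.157.208.0/20 -> H0 at depth 20
  del 21.0.0.0/8 (clear depth 8)
  lookup 21.157.209.78: bits 0001010110011101110100 walk d0:H1→d1:-→d2:-→d3:-→d4:-→d5:-→d6:-→d7:-→d8:-→d9:-→d10:-→d11:-→d12:-→d13:-→d14:-→d15:-→d16:-→d17:-→d18:-→d19:-→d20:H0→d21:-→d22:- -> H0
  lookup 47.45.1.23: bits 001011110010110100 walk d0:H1→d1:-→d2:-→d3:-→d4:-→d5:-→d6:-→d7:-→d8:-→d9:-→d10:-→d11:-→d12:-→d13:-→d14:-→d15:-→d16:H0→d17:H2→d18:- -> H2
  lookup 47.45.32.0: bits 00101111001011010010 walk d0:H1→d1:-→d2:-→d3:-→d4:-→d5:-→d6:-→d7:-→d8:-→d9:-→d10:-→d11:-→d12:-→d13:-→d14:-→d15:-→d16:H0→d17:H2→d18:-→d19:-→d20:H3 -> H3
  lookup 47.45.0.3: bits 001011110010110100 walk d0:H1→d1:-→d2:-→d3:-→d4:-→d5:-→d6:-→d7:-→d8:-→d9:-→d10:-→d11:-→d12:-→d13:-→d14:-→d15:-→d16:H0→d17:H2→d18:- -> H2

== LOOKUPS ==
["H3","H0","H0","H2","H3","H3","H0","H3","H3","H0","H2","H3","H2"]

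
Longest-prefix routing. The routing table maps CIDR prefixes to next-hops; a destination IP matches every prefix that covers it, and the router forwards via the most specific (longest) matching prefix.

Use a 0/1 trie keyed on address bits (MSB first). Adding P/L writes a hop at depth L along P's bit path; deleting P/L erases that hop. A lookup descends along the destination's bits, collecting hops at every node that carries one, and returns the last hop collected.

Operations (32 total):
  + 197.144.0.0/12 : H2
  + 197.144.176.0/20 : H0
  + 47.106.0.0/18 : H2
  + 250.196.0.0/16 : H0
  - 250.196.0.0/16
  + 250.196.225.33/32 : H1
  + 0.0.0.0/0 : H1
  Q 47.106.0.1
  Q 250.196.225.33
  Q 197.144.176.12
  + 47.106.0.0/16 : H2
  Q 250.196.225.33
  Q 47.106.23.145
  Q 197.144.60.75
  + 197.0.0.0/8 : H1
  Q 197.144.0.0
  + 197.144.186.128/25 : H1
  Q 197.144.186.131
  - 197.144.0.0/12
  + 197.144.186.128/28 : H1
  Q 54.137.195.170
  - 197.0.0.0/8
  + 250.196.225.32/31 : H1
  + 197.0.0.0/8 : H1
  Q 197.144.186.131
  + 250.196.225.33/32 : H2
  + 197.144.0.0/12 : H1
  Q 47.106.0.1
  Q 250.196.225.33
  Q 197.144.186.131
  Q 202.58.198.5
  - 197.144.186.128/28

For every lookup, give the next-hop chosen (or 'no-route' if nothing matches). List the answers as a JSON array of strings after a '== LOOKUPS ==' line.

Trace:
  add 197.144.0.0/12 -> H2 at depth 12
  add 197.144.176.0/20 -> H0 at depth 20
  add 47.106.0.0/18 -> H2 at depth 18
  add 250.196.0.0/16 -> H0 at depth 16
  - 250.196.0.0/16 clear@16
  add 250.196.225.33/32 -> H1 at depth 32
  add 0.0.0.0/0 -> H1 at depth 0
  Q 47.106.0.1: descend 001011110110101000 ; hops seen [H1,H2] ; pick H2
  Q 250.196.225.33: descend 11111010110001001110000100100001 ; hops seen [H1,H1] ; pick H1
  Q 197.144.176.12: descend 11000101100100001011 ; hops seen [H1,H2,H0] ; pick H0
  add 47.106.0.0/16 -> H2 at depth 16
  Q 250.196.225.33: descend 11111010110001001110000100100001 ; hops seen [H1,H1] ; pick H1
  Q 47.106.23.145: descend 001011110110101000 ; hops seen [H1,H2,H2] ; pick H2
  Q 197.144.60.75: descend 1100010110010000 ; hops seen [H1,H2] ; pick H2
  add 197.0.0.0/8 -> H1 at depth 8
  Q 197.144.0.0: descend 1100010110010000 ; hops seen [H1,H1,H2] ; pick H2
  add 197.144.186.128/25 -> H1 at depth 25
  Q 197.144.186.131: descend 1100010110010000101110101 ; hops seen [H1,H1,H2,H0,H1] ; pick H1
  - 197.144.0.0/12 clear@12
  add 197.144.186.128/28 -> H1 at depth 28
  Q 54.137.195.170: descend 001 ; hops seen [H1] ; pick H1
  - 197.0.0.0/8 clear@8
  add 250.196.225.32/31 -> H1 at depth 31
  add 197.0.0.0/8 -> H1 at depth 8
  Q 197.144.186.131: descend 1100010110010000101110101000 ; hops seen [H1,H1,H0,H1,H1] ; pick H1
  add 250.196.225.33/32 -> H2 at depth 32
  add 197.144.0.0/12 -> H1 at depth 12
  Q 47.106.0.1: descend 001011110110101000 ; hops seen [H1,H2,H2] ; pick H2
  Q 250.196.225.33: descend 11111010110001001110000100100001 ; hops seen [H1,H1,H2] ; pick H2
  Q 197.144.186.131: descend 1100010110010000101110101000 ; hops seen [H1,H1,H1,H0,H1,H1] ; pick H1
  Q 202.58.198.5: descend 1100 ; hops seen [H1] ; pick H1
  - 197.144.186.128/28 clear@28

== LOOKUPS ==
["H2","H1","H0","H1","H2","H2","H2","H1","H1","H1","H2","H2","H1","H1"]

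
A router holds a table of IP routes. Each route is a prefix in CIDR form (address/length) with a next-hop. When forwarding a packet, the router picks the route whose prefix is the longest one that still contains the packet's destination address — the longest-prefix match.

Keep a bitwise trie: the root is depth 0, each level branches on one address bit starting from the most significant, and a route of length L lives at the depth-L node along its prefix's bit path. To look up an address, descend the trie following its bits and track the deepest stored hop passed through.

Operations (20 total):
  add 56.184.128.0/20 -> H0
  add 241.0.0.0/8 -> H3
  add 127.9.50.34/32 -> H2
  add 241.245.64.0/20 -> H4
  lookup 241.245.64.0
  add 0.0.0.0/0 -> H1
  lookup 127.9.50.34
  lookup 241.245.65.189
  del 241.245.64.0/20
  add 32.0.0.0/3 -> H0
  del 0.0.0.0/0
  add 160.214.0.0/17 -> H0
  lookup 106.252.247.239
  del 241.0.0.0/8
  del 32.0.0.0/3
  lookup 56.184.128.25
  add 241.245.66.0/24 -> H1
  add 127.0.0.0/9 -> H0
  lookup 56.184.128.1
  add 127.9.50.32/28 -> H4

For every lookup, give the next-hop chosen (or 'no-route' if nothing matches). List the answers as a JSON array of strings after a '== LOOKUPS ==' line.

Process each operation:
  + 56.184.128.0/20 (H0) depth=20
  + 241.0.0.0/8 (H3) depth=8
  + 127.9.50.34/32 (H2) depth=32
  + 241.245.64.0/20 (H4) depth=20
  ? 241.245.64.0  path d0:-→d1:-→d2:-→d3:-→d4:-→d5:-→d6:-→d7:-→d8:H3→d9:-→d10:-→d11:-→d12:-→d13:-→d14:-→d15:-→d16:-→d17:-→d18:-→d19:-→d20:H4  best=H4
  + 0.0.0.0/0 (H1) depth=0
  ? 127.9.50.34  path d0:H1→d1:-→d2:-→d3:-→d4:-→d5:-→d6:-→d7:-→d8:-→d9:-→d10:-→d11:-→d12:-→d13:-→d14:-→d15:-→d16:-→d17:-→d18:-→d19:-→d20:-→d21:-→d22:-→d23:-→d24:-→d25:-→d26:-→d27:-→d28:-→d29:-→d30:-→d31:-→d32:H2  best=H2
  ? 241.245.65.189  path d0:H1→d1:-→d2:-→d3:-→d4:-→d5:-→d6:-→d7:-→d8:H3→d9:-→d10:-→d11:-→d12:-→d13:-→d14:-→d15:-→d16:-→d17:-→d18:-→d19:-→d20:H4  best=H4
  - 241.245.64.0/20 clear@20
  + 32.0.0.0/3 (H0) depth=3
  - 0.0.0.0/0 clear@0
  + 160.214.0.0/17 (H0) depth=17
  ? 106.252.247.239  path d0:-→d1:-→d2:-→d3:-  best=no-route
  - 241.0.0.0/8 clear@8
  - 32.0.0.0/3 clear@3
  ? 56.184.128.25  path d0:-→d1:-→d2:-→d3:-→d4:-→d5:-→d6:-→d7:-→d8:-→d9:-→d10:-→d11:-→d12:-→d13:-→d14:-→d15:-→d16:-→d17:-→d18:-→d19:-→d20:H0  best=H0
  + 241.245.66.0/24 (H1) depth=24
  + 127.0.0.0/9 (H0) depth=9
  ? 56.184.128.1  path d0:-→d1:-→d2:-→d3:-→d4:-→d5:-→d6:-→d7:-→d8:-→d9:-→d10:-→d11:-→d12:-→d13:-→d14:-→d15:-→d16:-→d17:-→d18:-→d19:-→d20:H0  best=H0
  + 127.9.50.32/28 (H4) depth=28

== LOOKUPS ==
["H4","H2","H4","no-route","H0","H0"]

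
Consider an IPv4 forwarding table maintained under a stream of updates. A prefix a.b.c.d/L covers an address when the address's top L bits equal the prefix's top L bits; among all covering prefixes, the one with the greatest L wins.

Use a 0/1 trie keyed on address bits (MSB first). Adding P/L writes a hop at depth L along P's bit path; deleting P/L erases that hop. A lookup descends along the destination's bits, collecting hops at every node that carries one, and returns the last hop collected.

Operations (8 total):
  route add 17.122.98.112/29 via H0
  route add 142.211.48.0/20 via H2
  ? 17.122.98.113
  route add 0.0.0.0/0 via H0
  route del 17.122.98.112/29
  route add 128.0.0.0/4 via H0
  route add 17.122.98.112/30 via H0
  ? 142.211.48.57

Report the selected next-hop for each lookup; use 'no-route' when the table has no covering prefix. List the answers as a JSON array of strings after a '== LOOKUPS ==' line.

Process each operation:
  add 17.122.98.112/29 -> H0 at depth 29
  add 142.211.48.0/20 -> H2 at depth 20
  Q 17.122.98.113: descend 00010001011110100110001001110 ; hops seen [H0] ; pick H0
  add 0.0.0.0/0 -> H0 at depth 0
  del 17.122.98.112/29 (clear depth 29)
  add 128.0.0.0/4 -> H0 at depth 4
  add 17.122.98.112/30 -> H0 at depth 30
  Q 142.211.48.57: descend 10001110110100110011 ; hops seen [H0,H0,H2] ; pick H2

== LOOKUPS ==
["H0","H2"]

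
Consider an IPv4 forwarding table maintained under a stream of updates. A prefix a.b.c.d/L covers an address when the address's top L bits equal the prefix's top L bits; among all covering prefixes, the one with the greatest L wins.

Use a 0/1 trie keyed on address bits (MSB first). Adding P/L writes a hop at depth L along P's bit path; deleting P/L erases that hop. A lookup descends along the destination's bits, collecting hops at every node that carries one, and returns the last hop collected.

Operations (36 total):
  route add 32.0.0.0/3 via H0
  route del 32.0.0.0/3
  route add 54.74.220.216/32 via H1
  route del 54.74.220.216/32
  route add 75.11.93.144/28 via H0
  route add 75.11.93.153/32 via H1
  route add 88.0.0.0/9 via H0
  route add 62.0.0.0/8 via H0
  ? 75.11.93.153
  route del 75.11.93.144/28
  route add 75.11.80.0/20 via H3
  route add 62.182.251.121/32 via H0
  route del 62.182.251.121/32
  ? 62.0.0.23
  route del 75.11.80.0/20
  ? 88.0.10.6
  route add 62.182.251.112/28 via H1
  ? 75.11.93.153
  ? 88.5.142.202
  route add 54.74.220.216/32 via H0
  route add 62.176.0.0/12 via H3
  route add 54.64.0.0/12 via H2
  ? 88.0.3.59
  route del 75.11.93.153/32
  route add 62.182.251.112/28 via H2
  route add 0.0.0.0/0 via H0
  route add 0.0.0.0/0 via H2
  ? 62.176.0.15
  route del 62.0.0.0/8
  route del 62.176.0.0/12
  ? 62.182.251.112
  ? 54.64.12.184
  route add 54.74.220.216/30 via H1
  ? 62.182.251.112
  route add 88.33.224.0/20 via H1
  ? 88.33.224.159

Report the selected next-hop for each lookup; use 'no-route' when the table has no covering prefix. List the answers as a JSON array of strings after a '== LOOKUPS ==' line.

Process each operation:
  add 32.0.0.0/3 -> H0 at depth 3
  del 32.0.0.0/3 (clear depth 3)
  add 54.74.220.216/32 -> H1 at depth 32
  del 54.74.220.216/32 (clear depth 32)
  add 75.11.93.144/28 -> H0 at depth 28
  add 75.11.93.153/32 -> H1 at depth 32
  add 88.0.0.0/9 -> H0 at depth 9
  add 62.0.0.0/8 -> H0 at depth 8
  lookup 75.11.93.153: bits 01001011000010110101110110011001 walk d0:-→d1:-→d2:-→d3:-→d4:-→d5:-→d6:-→d7:-→d8:-→d9:-→d10:-→d11:-→d12:-→d13:-→d14:-→d15:-→d16:-→d17:-→d18:-→d19:-→d20:-→d21:-→d22:-→d23:-→d24:-→d25:-→d26:-→d27:-→d28:H0→d29:-→d30:-→d31:-→d32:H1 -> H1
  del 75.11.93.144/28 (clear depth 28)
  add 75.11.80.0/20 -> H3 at depth 20
  add 62.182.251.121/32 -> H0 at depth 32
  del 62.182.251.121/32 (clear depth 32)
  lookup 62.0.0.23: bits 00111110 walk d0:-→d1:-→d2:-→d3:-→d4:-→d5:-→d6:-→d7:-→d8:H0 -> H0
  del 75.11.80.0/20 (clear depth 20)
  lookup 88.0.10.6: bits 010110000 walk d0:-→d1:-→d2:-→d3:-→d4:-→d5:-→d6:-→d7:-→d8:-→d9:H0 -> H0
  add 62.182.251.112/28 -> H1 at depth 28
  lookup 75.11.93.153: bits 01001011000010110101110110011001 walk d0:-→d1:-→d2:-→d3:-→d4:-→d5:-→d6:-→d7:-→d8:-→d9:-→d10:-→d11:-→d12:-→d13:-→d14:-→d15:-→d16:-→d17:-→d18:-→d19:-→d20:-→d21:-→d22:-→d23:-→d24:-→d25:-→d26:-→d27:-→d28:-→d29:-→d30:-→d31:-→d32:H1 -> H1
  lookup 88.5.142.202: bits 010110000 walk d0:-→d1:-→d2:-→d3:-→d4:-→d5:-→d6:-→d7:-→d8:-→d9:H0 -> H0
  add 54.74.220.216/32 -> H0 at depth 32
  add 62.176.0.0/12 -> H3 at depth 12
  add 54.64.0.0/12 -> H2 at depth 12
  lookup 88.0.3.59: bits 010110000 walk d0:-→d1:-→d2:-→d3:-→d4:-→d5:-→d6:-→d7:-→d8:-→d9:H0 -> H0
  del 75.11.93.153/32 (clear depth 32)
  add 62.182.251.112/28 -> H2 at depth 28
  add 0.0.0.0/0 -> H0 at depth 0
  add 0.0.0.0/0 -> H2 at depth 0
  lookup 62.176.0.15: bits 0011111010110 walk d0:H2→d1:-→d2:-→d3:-→d4:-→d5:-→d6:-→d7:-→d8:H0→d9:-→d10:-→d11:-→d12:H3→d13:- -> H3
  del 62.0.0.0/8 (clear depth 8)
  del 62.176.0.0/12 (clear depth 12)
  lookup 62.182.251.112: bits 0011111010110110111110110111 walk d0:H2→d1:-→d2:-→d3:-→d4:-→d5:-→d6:-→d7:-→d8:-→d9:-→d10:-→d11:-→d12:-→d13:-→d14:-→d15:-→d16:-→d17:-→d18:-→d19:-→d20:-→d21:-→d22:-→d23:-→d24:-→d25:-→d26:-→d27:-→d28:H2 -> H2
  lookup 54.64.12.184: bits 001101100100 walk d0:H2→d1:-→d2:-→d3:-→d4:-→d5:-→d6:-→d7:-→d8:-→d9:-→d10:-→d11:-→d12:H2 -> H2
  add 54.74.220.216/30 -> H1 at depth 30
  lookup 62.182.251.112: bits 0011111010110110111110110111 walk d0:H2→d1:-→d2:-→d3:-→d4:-→d5:-→d6:-→d7:-→d8:-→d9:-→d10:-→d11:-→d12:-→d13:-→d14:-→d15:-→d16:-→d17:-→d18:-→d19:-→d20:-→d21:-→d22:-→d23:-→d24:-→d25:-→d26:-→d27:-→d28:H2 -> H2
  add 88.33.224.0/20 -> H1 at depth 20
  lookup 88.33.224.159: bits 01011000001000011110 walk d0:H2→d1:-→d2:-→d3:-→d4:-→d5:-→d6:-→d7:-→d8:-→d9:H0→d10:-→d11:-→d12:-→d13:-→d14:-→d15:-→d16:-→d17:-→d18:-→d19:-→d20:H1 -> H1

== LOOKUPS ==
["H1","H0","H0","H1","H0","H0","H3","H2","H2","H2","H1"]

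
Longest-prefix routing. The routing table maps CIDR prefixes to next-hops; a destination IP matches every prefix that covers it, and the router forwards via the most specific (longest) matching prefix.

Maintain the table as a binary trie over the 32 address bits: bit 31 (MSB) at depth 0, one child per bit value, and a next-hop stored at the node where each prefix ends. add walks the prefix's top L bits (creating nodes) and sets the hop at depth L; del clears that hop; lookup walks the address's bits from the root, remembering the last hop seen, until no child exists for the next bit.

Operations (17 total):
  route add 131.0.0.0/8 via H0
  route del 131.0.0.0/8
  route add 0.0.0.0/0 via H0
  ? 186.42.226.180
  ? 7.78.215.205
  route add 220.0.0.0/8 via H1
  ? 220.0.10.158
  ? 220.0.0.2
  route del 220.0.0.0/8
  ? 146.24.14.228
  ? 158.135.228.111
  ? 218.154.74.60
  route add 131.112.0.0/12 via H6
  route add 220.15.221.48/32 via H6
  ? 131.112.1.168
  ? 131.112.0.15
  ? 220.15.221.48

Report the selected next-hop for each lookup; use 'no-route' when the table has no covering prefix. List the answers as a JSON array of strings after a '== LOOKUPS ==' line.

Process each operation:
  add 131.0.0.0/8 -> H0 at depth 8
  del 131.0.0.0/8 (clear depth 8)
  add 0.0.0.0/0 -> H0 at depth 0
  lookup 186.42.226.180: bits 10 walk d0:H0→d1:-→d2:- -> H0
  lookup 7.78.215.205: bits ε walk d0:H0 -> H0
  add 220.0.0.0/8 -> H1 at depth 8
  lookup 220.0.10.158: bits 11011100 walk d0:H0→d1:-→d2:-→d3:-→d4:-→d5:-→d6:-→d7:-→d8:H1 -> H1
  lookup 220.0.0.2: bits 11011100 walk d0:H0→d1:-→d2:-→d3:-→d4:-→d5:-→d6:-→d7:-→d8:H1 -> H1
  del 220.0.0.0/8 (clear depth 8)
  lookup 146.24.14.228: bits 100 walk d0:H0→d1:-→d2:-→d3:- -> H0
  lookup 158.135.228.111: bits 100 walk d0:H0→d1:-→d2:-→d3:- -> H0
  lookup 218.154.74.60: bits 11011 walk d0:H0→d1:-→d2:-→d3:-→d4:-→d5:- -> H0
  add 131.112.0.0/12 -> H6 at depth 12
  add 220.15.221.48/32 -> H6 at depth 32
  lookup 131.112.1.168: bits 100000110111 walk d0:H0→d1:-→d2:-→d3:-→d4:-→d5:-→d6:-→d7:-→d8:-→d9:-→d10:-→d11:-→d12:H6 -> H6
  lookup 131.112.0.15: bits 100000110111 walk d0:H0→d1:-→d2:-→d3:-→d4:-→d5:-→d6:-→d7:-→d8:-→d9:-→d10:-→d11:-→d12:H6 -> H6
  lookup 220.15.221.48: bits 11011100000011111101110100110000 walk d0:H0→d1:-→d2:-→d3:-→d4:-→d5:-→d6:-→d7:-→d8:-→d9:-→d10:-→d11:-→d12:-→d13:-→d14:-→d15:-→d16:-→d17:-→d18:-→d19:-→d20:-→d21:-→d22:-→d23:-→d24:-→d25:-→d26:-→d27:-→d28:-→d29:-→d30:-→d31:-→d32:H6 -> H6

== LOOKUPS ==
["H0","H0","H1","H1","H0","H0","H0","H6","H6","H6"]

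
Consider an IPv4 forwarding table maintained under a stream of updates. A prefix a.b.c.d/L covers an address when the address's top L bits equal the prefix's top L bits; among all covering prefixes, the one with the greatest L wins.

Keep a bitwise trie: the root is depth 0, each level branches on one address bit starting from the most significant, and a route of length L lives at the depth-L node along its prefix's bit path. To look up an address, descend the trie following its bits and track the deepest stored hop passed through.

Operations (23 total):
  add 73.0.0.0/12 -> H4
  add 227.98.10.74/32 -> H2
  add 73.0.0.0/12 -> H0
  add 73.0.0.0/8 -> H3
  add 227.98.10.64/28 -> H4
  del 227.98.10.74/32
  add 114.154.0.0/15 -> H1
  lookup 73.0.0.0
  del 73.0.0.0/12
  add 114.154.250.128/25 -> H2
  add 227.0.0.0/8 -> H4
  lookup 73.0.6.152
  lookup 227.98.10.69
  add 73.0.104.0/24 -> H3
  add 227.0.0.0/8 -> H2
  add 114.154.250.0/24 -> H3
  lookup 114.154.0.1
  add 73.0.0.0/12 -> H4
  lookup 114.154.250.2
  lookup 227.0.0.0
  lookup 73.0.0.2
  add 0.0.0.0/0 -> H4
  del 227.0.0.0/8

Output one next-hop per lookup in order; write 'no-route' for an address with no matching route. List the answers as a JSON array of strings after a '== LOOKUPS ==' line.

Process each operation:
  + 73.0.0.0/12 (H4) depth=12
  + 227.98.10.74/32 (H2) depth=32
  + 73.0.0.0/12 (H0) depth=12
  + 73.0.0.0/8 (H3) depth=8
  + 227.98.10.64/28 (H4) depth=28
  del 227.98.10.74/32 (clear depth 32)
  + 114.154.0.0/15 (H1) depth=15
  ? 73.0.0.0  path d0:-→d1:-→d2:-→d3:-→d4:-→d5:-→d6:-→d7:-→d8:H3→d9:-→d10:-→d11:-→d12:H0  best=H0
  del 73.0.0.0/12 (clear depth 12)
  + 114.154.250.128/25 (H2) depth=25
  + 227.0.0.0/8 (H4) depth=8
  ? 73.0.6.152  path d0:-→d1:-→d2:-→d3:-→d4:-→d5:-→d6:-→d7:-→d8:H3→d9:-→d10:-→d11:-→d12:-  best=H3
  ? 227.98.10.69  path d0:-→d1:-→d2:-→d3:-→d4:-→d5:-→d6:-→d7:-→d8:H4→d9:-→d10:-→d11:-→d12:-→d13:-→d14:-→d15:-→d16:-→d17:-→d18:-→d19:-→d20:-→d21:-→d22:-→d23:-→d24:-→d25:-→d26:-→d27:-→d28:H4  best=H4
  + 73.0.104.0/24 (H3) depth=24
  + 227.0.0.0/8 (H2) depth=8
  + 114.154.250.0/24 (H3) depth=24
  ? 114.154.0.1  path d0:-→d1:-→d2:-→d3:-→d4:-→d5:-→d6:-→d7:-→d8:-→d9:-→d10:-→d11:-→d12:-→d13:-→d14:-→d15:H1→d16:-  best=H1
  + 73.0.0.0/12 (H4) depth=12
  ? 114.154.250.2  path d0:-→d1:-→d2:-→d3:-→d4:-→d5:-→d6:-→d7:-→d8:-→d9:-→d10:-→d11:-→d12:-→d13:-→d14:-→d15:H1→d16:-→d17:-→d18:-→d19:-→d20:-→d21:-→d22:-→d23:-→d24:H3  best=H3
  ? 227.0.0.0  path d0:-→d1:-→d2:-→d3:-→d4:-→d5:-→d6:-→d7:-→d8:H2→d9:-  best=H2
  ? 73.0.0.2  path d0:-→d1:-→d2:-→d3:-→d4:-→d5:-→d6:-→d7:-→d8:H3→d9:-→d10:-→d11:-→d12:H4→d13:-→d14:-→d15:-→d16:-→d17:-  best=H4
  + 0.0.0.0/0 (H4) depth=0
  del 227.0.0.0/8 (clear depth 8)

== LOOKUPS ==
["H0","H3","H4","H1","H3","H2","H4"]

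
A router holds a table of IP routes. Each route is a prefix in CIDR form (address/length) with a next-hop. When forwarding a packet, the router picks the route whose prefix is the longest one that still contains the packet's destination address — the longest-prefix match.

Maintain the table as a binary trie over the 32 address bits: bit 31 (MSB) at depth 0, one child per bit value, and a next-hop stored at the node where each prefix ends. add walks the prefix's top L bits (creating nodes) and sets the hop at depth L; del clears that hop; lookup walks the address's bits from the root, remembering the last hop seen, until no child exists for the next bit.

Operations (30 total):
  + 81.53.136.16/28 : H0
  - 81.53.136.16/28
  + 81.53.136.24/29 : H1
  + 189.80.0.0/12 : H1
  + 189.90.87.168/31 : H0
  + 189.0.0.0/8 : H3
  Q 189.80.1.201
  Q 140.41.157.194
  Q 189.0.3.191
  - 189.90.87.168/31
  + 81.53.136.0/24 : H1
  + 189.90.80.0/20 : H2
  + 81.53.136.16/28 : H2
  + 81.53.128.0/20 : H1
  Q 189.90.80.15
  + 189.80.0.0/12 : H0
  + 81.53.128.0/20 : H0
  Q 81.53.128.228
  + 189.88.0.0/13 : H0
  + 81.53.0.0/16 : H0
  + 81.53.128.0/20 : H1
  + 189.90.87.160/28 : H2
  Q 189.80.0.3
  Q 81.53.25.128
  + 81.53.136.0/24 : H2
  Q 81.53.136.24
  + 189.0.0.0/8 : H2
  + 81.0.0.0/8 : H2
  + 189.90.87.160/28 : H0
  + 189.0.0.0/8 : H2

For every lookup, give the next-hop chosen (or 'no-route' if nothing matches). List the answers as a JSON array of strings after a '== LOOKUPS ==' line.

Process each operation:
  add 81.53.136.16/28 -> H0 at depth 28
  - 81.53.136.16/28 clear@28
  add 81.53.136.24/29 -> H1 at depth 29
  add 189.80.0.0/12 -> H1 at depth 12
  add 189.90.87.168/31 -> H0 at depth 31
  add 189.0.0.0/8 -> H3 at depth 8
  Q 189.80.1.201: descend 101111010101 ; hops seen [H3,H1] ; pick H1
  Q 140.41.157.194: descend 10 ; hops seen [∅] ; pick no-route
  Q 189.0.3.191: descend 101111010 ; hops seen [H3] ; pick H3
  - 189.90.87.168/31 clear@31
  add 81.53.136.0/24 -> H1 at depth 24
  add 189.90.80.0/20 -> H2 at depth 20
  add 81.53.136.16/28 -> H2 at depth 28
  add 81.53.128.0/20 -> H1 at depth 20
  Q 189.90.80.15: descend 101111010101101001010 ; hops seen [H3,H1,H2] ; pick H2
  add 189.80.0.0/12 -> H0 at depth 12
  add 81.53.128.0/20 -> H0 at depth 20
  Q 81.53.128.228: descend 01010001001101011000 ; hops seen [H0] ; pick H0
  add 189.88.0.0/13 -> H0 at depth 13
  add 81.53.0.0/16 -> H0 at depth 16
  add 81.53.128.0/20 -> H1 at depth 20
  add 189.90.87.160/28 -> H2 at depth 28
  Q 189.80.0.3: descend 101111010101 ; hops seen [H3,H0] ; pick H0
  Q 81.53.25.128: descend 0101000100110101 ; hops seen [H0] ; pick H0
  add 81.53.136.0/24 -> H2 at depth 24
  Q 81.53.136.24: descend 01010001001101011000100000011 ; hops seen [H0,H1,H2,H2,H1] ; pick H1
  add 189.0.0.0/8 -> H2 at depth 8
  add 81.0.0.0/8 -> H2 at depth 8
  add 189.90.87.160/28 -> H0 at depth 28
  add 189.0.0.0/8 -> H2 at depth 8

== LOOKUPS ==
["H1","no-route","H3","H2","H0","H0","H0","H1"]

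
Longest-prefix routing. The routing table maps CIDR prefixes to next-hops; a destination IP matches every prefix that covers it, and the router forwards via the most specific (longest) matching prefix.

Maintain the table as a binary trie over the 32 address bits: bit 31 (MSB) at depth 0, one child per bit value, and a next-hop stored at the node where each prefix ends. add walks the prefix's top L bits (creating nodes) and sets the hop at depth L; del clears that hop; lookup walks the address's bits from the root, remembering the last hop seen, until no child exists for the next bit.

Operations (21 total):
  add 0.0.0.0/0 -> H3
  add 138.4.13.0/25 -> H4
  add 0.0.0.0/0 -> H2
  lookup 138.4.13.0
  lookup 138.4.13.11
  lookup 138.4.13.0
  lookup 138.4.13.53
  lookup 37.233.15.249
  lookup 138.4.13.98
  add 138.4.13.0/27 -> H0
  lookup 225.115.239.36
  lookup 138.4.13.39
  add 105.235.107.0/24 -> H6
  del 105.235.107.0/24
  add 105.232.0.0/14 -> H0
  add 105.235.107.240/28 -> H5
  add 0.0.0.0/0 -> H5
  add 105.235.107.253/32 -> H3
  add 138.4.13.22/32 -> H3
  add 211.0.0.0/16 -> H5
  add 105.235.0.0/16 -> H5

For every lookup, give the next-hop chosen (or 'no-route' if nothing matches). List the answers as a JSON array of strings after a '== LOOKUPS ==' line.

Trace:
  + 0.0.0.0/0 (H3) depth=0
  + 138.4.13.0/25 (H4) depth=25
  + 0.0.0.0/0 (H2) depth=0
  lookup 138.4.13.0: bits 1000101000000100000011010 walk d0:H2→d1:-→d2:-→d3:-→d4:-→d5:-→d6:-→d7:-→d8:-→d9:-→d10:-→d11:-→d12:-→d13:-→d14:-→d15:-→d16:-→d17:-→d18:-→d19:-→d20:-→d21:-→d22:-→d23:-→d24:-→d25:H4 -> H4
  lookup 138.4.13.11: bits 1000101000000100000011010 walk d0:H2→d1:-→d2:-→d3:-→d4:-→d5:-→d6:-→d7:-→d8:-→d9:-→d10:-→d11:-→d12:-→d13:-→d14:-→d15:-→d16:-→d17:-→d18:-→d19:-→d20:-→d21:-→d22:-→d23:-→d24:-→d25:H4 -> H4
  lookup 138.4.13.0: bits 1000101000000100000011010 walk d0:H2→d1:-→d2:-→d3:-→d4:-→d5:-→d6:-→d7:-→d8:-→d9:-→d10:-→d11:-→d12:-→d13:-→d14:-→d15:-→d16:-→d17:-→d18:-→d19:-→d20:-→d21:-→d22:-→d23:-→d24:-→d25:H4 -> H4
  lookup 138.4.13.53: bits 1000101000000100000011010 walk d0:H2→d1:-→d2:-→d3:-→d4:-→d5:-→d6:-→d7:-→d8:-→d9:-→d10:-→d11:-→d12:-→d13:-→d14:-→d15:-→d16:-→d17:-→d18:-→d19:-→d20:-→d21:-→d22:-→d23:-→d24:-→d25:H4 -> H4
  lookup 37.233.15.249: bits ε walk d0:H2 -> H2
  lookup 138.4.13.98: bits 1000101000000100000011010 walk d0:H2→d1:-→d2:-→d3:-→d4:-→d5:-→d6:-→d7:-→d8:-→d9:-→d10:-→d11:-→d12:-→d13:-→d14:-→d15:-→d16:-→d17:-→d18:-→d19:-→d20:-→d21:-→d22:-→d23:-→d24:-→d25:H4 -> H4
  + 138.4.13.0/27 (H0) depth=27
  lookup 225.115.239.36: bits 1 walk d0:H2→d1:- -> H2
  lookup 138.4.13.39: bits 10001010000001000000110100 walk d0:H2→d1:-→d2:-→d3:-→d4:-→d5:-→d6:-→d7:-→d8:-→d9:-→d10:-→d11:-→d12:-→d13:-→d14:-→d15:-→d16:-→d17:-→d18:-→d19:-→d20:-→d21:-→d22:-→d23:-→d24:-→d25:H4→d26:- -> H4
  + 105.235.107.0/24 (H6) depth=24
  del 105.235.107.0/24 (clear depth 24)
  + 105.232.0.0/14 (H0) depth=14
  + 105.235.107.240/28 (H5) depth=28
  + 0.0.0.0/0 (H5) depth=0
  + 105.235.107.253/32 (H3) depth=32
  + 138.4.13.22/32 (H3) depth=32
  + 211.0.0.0/16 (H5) depth=16
  + 105.235.0.0/16 (H5) depth=16

== LOOKUPS ==
["H4","H4","H4","H4","H2","H4","H2","H4"]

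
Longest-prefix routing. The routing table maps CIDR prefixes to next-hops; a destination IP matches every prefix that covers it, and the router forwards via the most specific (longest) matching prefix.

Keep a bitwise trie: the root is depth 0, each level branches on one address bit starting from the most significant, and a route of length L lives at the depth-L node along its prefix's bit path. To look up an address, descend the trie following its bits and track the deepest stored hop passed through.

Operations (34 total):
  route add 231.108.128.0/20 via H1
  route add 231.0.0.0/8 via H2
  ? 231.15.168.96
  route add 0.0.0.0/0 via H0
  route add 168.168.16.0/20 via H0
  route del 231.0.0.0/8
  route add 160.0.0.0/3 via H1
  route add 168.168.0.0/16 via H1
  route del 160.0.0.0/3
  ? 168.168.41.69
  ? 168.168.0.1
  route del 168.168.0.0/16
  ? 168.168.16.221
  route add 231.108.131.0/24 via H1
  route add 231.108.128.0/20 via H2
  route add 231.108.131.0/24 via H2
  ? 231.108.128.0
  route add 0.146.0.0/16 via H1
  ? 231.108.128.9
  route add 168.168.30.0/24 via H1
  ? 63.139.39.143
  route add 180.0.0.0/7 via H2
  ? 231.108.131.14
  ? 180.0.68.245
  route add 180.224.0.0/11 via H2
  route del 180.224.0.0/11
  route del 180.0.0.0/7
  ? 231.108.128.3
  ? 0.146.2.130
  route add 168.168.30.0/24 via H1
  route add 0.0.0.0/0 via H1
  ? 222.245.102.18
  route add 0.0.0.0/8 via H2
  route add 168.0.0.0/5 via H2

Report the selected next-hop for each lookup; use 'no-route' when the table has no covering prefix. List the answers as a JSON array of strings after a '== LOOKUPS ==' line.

Process each operation:
  + 231.108.128.0/20 (H1) depth=20
  + 231.0.0.0/8 (H2) depth=8
  lookup 231.15.168.96: bits 111001110 walk d0:-→d1:-→d2:-→d3:-→d4:-→d5:-→d6:-→d7:-→d8:H2→d9:- -> H2
  + 0.0.0.0/0 (H0) depth=0
  + 168.168.16.0/20 (H0) depth=20
  - 231.0.0.0/8 clear@8
  + 160.0.0.0/3 (H1) depth=3
  + 168.168.0.0/16 (H1) depth=16
  - 160.0.0.0/3 clear@3
  lookup 168.168.41.69: bits 101010001010100000 walk d0:H0→d1:-→d2:-→d3:-→d4:-→d5:-→d6:-→d7:-→d8:-→d9:-→d10:-→d11:-→d12:-→d13:-→d14:-→d15:-→d16:H1→d17:-→d18:- -> H1
  lookup 168.168.0.1: bits 1010100010101000000 walk d0:H0→d1:-→d2:-→d3:-→d4:-→d5:-→d6:-→d7:-→d8:-→d9:-→d10:-→d11:-→d12:-→d13:-→d14:-→d15:-→d16:H1→d17:-→d18:-→d19:- -> H1
  - 168.168.0.0/16 clear@16
  lookup 168.168.16.221: bits 10101000101010000001 walk d0:H0→d1:-→d2:-→d3:-→d4:-→d5:-→d6:-→d7:-→d8:-→d9:-→d10:-→d11:-→d12:-→d13:-→d14:-→d15:-→d16:-→d17:-→d18:-→d19:-→d20:H0 -> H0
  + 231.108.131.0/24 (H1) depth=24
  + 231.108.128.0/20 (H2) depth=20
  + 231.108.131.0/24 (H2) depth=24
  lookup 231.108.128.0: bits 1110011101101100100000 walk d0:H0→d1:-→d2:-→d3:-→d4:-→d5:-→d6:-→d7:-→d8:-→d9:-→d10:-→d11:-→d12:-→d13:-→d14:-→d15:-→d16:-→d17:-→d18:-→d19:-→d20:H2→d21:-→d22:- -> H2
  + 0.146.0.0/16 (H1) depth=16
  lookup 231.108.128.9: bits 1110011101101100100000 walk d0:H0→d1:-→d2:-→d3:-→d4:-→d5:-→d6:-→d7:-→d8:-→d9:-→d10:-→d11:-→d12:-→d13:-→d14:-→d15:-→d16:-→d17:-→d18:-→d19:-→d20:H2→d21:-→d22:- -> H2
  + 168.168.30.0/24 (H1) depth=24
  lookup 63.139.39.143: bits 00 walk d0:H0→d1:-→d2:- -> H0
  + 180.0.0.0/7 (H2) depth=7
  lookup 231.108.131.14: bits 111001110110110010000011 walk d0:H0→d1:-→d2:-→d3:-→d4:-→d5:-→d6:-→d7:-→d8:-→d9:-→d10:-→d11:-→d12:-→d13:-→d14:-→d15:-→d16:-→d17:-→d18:-→d19:-→d20:H2→d21:-→d22:-→d23:-→d24:H2 -> H2
  lookup 180.0.68.245: bits 1011010 walk d0:H0→d1:-→d2:-→d3:-→d4:-→d5:-→d6:-→d7:H2 -> H2
  + 180.224.0.0/11 (H2) depth=11
  - 180.224.0.0/11 clear@11
  - 180.0.0.0/7 clear@7
  lookup 231.108.128.3: bits 1110011101101100100000 walk d0:H0→d1:-→d2:-→d3:-→d4:-→d5:-→d6:-→d7:-→d8:-→d9:-→d10:-→d11:-→d12:-→d13:-→d14:-→d15:-→d16:-→d17:-→d18:-→d19:-→d20:H2→d21:-→d22:- -> H2
  lookup 0.146.2.130: bits 0000000010010010 walk d0:H0→d1:-→d2:-→d3:-→d4:-→d5:-→d6:-→d7:-→d8:-→d9:-→d10:-→d11:-→d12:-→d13:-→d14:-→d15:-→d16:H1 -> H1
  + 168.168.30.0/24 (H1) depth=24
  + 0.0.0.0/0 (H1) depth=0
  lookup 222.245.102.18: bits 11 walk d0:H1→d1:-→d2:- -> H1
  + 0.0.0.0/8 (H2) depth=8
  + 168.0.0.0/5 (H2) depth=5

== LOOKUPS ==
["H2","H1","H1","H0","H2","H2","H0","H2","H2","H2","H1","H1"]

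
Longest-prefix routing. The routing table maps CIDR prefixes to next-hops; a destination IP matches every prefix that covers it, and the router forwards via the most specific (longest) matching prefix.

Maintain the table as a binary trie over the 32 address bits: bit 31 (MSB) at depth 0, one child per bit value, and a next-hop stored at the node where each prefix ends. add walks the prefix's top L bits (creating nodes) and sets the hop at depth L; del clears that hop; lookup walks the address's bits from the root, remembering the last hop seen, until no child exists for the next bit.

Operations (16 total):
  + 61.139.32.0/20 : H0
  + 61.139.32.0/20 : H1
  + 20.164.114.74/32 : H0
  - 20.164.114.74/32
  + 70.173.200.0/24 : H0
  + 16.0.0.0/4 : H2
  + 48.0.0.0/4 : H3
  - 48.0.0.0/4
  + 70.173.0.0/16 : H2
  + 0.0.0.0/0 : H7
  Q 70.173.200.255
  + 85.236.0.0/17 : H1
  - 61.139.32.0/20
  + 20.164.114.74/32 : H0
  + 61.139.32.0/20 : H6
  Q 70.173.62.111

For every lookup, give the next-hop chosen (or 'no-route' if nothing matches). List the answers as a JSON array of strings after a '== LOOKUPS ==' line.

Apply in order:
  + 61.139.32.0/20 (H0) depth=20
  + 61.139.32.0/20 (H1) depth=20
  + 20.164.114.74/32 (H0) depth=32
  del 20.164.114.74/32 (clear depth 32)
  + 70.173.200.0/24 (H0) depth=24
  + 16.0.0.0/4 (H2) depth=4
  + 48.0.0.0/4 (H3) depth=4
  del 48.0.0.0/4 (clear depth 4)
  + 70.173.0.0/16 (H2) depth=16
  + 0.0.0.0/0 (H7) depth=0
  ? 70.173.200.255  path d0:H7→d1:-→d2:-→d3:-→d4:-→d5:-→d6:-→d7:-→d8:-→d9:-→d10:-→d11:-→d12:-→d13:-→d14:-→d15:-→d16:H2→d17:-→d18:-→d19:-→d20:-→d21:-→d22:-→d23:-→d24:H0  best=H0
  + 85.236.0.0/17 (H1) depth=17
  del 61.139.32.0/20 (clear depth 20)
  + 20.164.114.74/32 (H0) depth=32
  + 61.139.32.0/20 (H6) depth=20
  ? 70.173.62.111  path d0:H7→d1:-→d2:-→d3:-→d4:-→d5:-→d6:-→d7:-→d8:-→d9:-→d10:-→d11:-→d12:-→d13:-→d14:-→d15:-→d16:H2  best=H2

== LOOKUPS ==
["H0","H2"]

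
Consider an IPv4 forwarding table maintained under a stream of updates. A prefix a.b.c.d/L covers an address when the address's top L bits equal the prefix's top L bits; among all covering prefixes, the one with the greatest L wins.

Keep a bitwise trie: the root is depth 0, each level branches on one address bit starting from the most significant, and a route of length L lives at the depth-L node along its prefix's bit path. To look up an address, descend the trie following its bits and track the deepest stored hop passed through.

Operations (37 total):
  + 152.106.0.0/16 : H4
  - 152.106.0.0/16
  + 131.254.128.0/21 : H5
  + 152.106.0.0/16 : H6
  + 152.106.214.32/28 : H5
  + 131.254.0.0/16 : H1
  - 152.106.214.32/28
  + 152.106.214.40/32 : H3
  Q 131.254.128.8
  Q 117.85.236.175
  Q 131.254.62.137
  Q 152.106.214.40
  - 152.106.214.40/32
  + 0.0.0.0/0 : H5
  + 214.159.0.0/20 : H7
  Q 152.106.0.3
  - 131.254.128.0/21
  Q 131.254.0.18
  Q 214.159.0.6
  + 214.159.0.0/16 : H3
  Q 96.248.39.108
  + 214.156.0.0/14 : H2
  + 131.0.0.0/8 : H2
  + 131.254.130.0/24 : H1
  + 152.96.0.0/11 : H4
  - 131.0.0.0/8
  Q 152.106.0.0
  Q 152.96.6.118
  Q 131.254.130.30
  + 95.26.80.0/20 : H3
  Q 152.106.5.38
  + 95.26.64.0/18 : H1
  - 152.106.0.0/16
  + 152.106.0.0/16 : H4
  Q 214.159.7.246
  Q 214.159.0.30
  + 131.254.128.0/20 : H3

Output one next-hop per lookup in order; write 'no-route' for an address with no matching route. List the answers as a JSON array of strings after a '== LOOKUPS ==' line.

Process each operation:
  add 152.106.0.0/16 -> H4 at depth 16
  - 152.106.0.0/16 clear@16
  add 131.254.128.0/21 -> H5 at depth 21
  add 152.106.0.0/16 -> H6 at depth 16
  add 152.106.214.32/28 -> H5 at depth 28
  add 131.254.0.0/16 -> H1 at depth 16
  - 152.106.214.32/28 clear@28
  add 152.106.214.40/32 -> H3 at depth 32
  Q 131.254.128.8: descend 100000111111111010000 ; hops seen [H1,H5] ; pick H5
  Q 117.85.236.175: descend ε ; hops seen [∅] ; pick no-route
  Q 131.254.62.137: descend 1000001111111110 ; hops seen [H1] ; pick H1
  Q 152.106.214.40: descend 10011000011010101101011000101000 ; hops seen [H6,H3] ; pick H3
  - 152.106.214.40/32 clear@32
  add 0.0.0.0/0 -> H5 at depth 0
  add 214.159.0.0/20 -> H7 at depth 20
  Q 152.106.0.3: descend 1001100001101010 ; hops seen [H5,H6] ; pick H6
  - 131.254.128.0/21 clear@21
  Q 131.254.0.18: descend 1000001111111110 ; hops seen [H5,H1] ; pick H1
  Q 214.159.0.6: descend 11010110100111110000 ; hops seen [H5,H7] ; pick H7
  add 214.159.0.0/16 -> H3 at depth 16
  Q 96.248.39.108: descend ε ; hops seen [H5] ; pick H5
  add 214.156.0.0/14 -> H2 at depth 14
  add 131.0.0.0/8 -> H2 at depth 8
  add 131.254.130.0/24 -> H1 at depth 24
  add 152.96.0.0/11 -> H4 at depth 11
  - 131.0.0.0/8 clear@8
  Q 152.106.0.0: descend 1001100001101010 ; hops seen [H5,H4,H6] ; pick H6
  Q 152.96.6.118: descend 100110000110 ; hops seen [H5,H4] ; pick H4
  Q 131.254.130.30: descend 100000111111111010000010 ; hops seen [H5,H1,H1] ; pick H1
  add 95.26.80.0/20 -> H3 at depth 20
  Q 152.106.5.38: descend 1001100001101010 ; hops seen [H5,H4,H6] ; pick H6
  add 95.26.64.0/18 -> H1 at depth 18
  - 152.106.0.0/16 clear@16
  add 152.106.0.0/16 -> H4 at depth 16
  Q 214.159.7.246: descend 11010110100111110000 ; hops seen [H5,H2,H3,H7] ; pick H7
  Q 214.159.0.30: descend 11010110100111110000 ; hops seen [H5,H2,H3,H7] ; pick H7
  add 131.254.128.0/20 -> H3 at depth 20

== LOOKUPS ==
["H5","no-route","H1","H3","H6","H1","H7","H5","H6","H4","H1","H6","H7","H7"]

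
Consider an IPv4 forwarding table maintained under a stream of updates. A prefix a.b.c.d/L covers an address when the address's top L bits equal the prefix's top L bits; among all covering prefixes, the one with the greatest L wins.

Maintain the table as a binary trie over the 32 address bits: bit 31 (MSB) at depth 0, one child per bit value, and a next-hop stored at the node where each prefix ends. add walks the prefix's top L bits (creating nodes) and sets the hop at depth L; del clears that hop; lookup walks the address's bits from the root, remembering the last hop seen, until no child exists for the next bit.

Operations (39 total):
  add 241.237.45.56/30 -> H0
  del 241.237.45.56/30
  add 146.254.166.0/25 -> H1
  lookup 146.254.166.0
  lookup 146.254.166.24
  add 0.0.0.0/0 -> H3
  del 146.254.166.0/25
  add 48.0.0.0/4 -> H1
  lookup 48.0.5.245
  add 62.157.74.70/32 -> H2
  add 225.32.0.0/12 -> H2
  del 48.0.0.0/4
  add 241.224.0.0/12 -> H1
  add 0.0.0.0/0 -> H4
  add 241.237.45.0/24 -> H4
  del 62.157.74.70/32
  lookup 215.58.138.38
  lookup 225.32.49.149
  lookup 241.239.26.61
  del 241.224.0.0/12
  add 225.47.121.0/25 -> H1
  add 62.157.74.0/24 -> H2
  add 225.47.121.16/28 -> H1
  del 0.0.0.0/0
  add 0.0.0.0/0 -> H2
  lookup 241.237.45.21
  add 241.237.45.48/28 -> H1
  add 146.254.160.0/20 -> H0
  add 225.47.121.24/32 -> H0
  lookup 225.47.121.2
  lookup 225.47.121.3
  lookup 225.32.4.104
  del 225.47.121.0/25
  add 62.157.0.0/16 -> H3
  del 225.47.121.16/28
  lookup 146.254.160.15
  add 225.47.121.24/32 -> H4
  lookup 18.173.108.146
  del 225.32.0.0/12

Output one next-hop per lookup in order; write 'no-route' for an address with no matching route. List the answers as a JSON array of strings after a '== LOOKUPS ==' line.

Process each operation:
  + 241.237.45.56/30 (H0) depth=30
  del 241.237.45.56/30 (clear depth 30)
  + 146.254.166.0/25 (H1) depth=25
  ? 146.254.166.0  path d0:-→d1:-→d2:-→d3:-→d4:-→d5:-→d6:-→d7:-→d8:-→d9:-→d10:-→d11:-→d12:-→d13:-→d14:-→d15:-→d16:-→d17:-→d18:-→d19:-→d20:-→d21:-→d22:-→d23:-→d24:-→d25:H1  best=H1
  ? 146.254.166.24  path d0:-→d1:-→d2:-→d3:-→d4:-→d5:-→d6:-→d7:-→d8:-→d9:-→d10:-→d11:-→d12:-→d13:-→d14:-→d15:-→d16:-→d17:-→d18:-→d19:-→d20:-→d21:-→d22:-→d23:-→d24:-→d25:H1  best=H1
  + 0.0.0.0/0 (H3) depth=0
  del 146.254.166.0/25 (clear depth 25)
  + 48.0.0.0/4 (H1) depth=4
  ? 48.0.5.245  path d0:H3→d1:-→d2:-→d3:-→d4:H1  best=H1
  + 62.157.74.70/32 (H2) depth=32
  + 225.32.0.0/12 (H2) depth=12
  del 48.0.0.0/4 (clear depth 4)
  + 241.224.0.0/12 (H1) depth=12
  + 0.0.0.0/0 (H4) depth=0
  + 241.237.45.0/24 (H4) depth=24
  del 62.157.74.70/32 (clear depth 32)
  ? 215.58.138.38  path d0:H4→d1:-→d2:-  best=H4
  ? 225.32.49.149  path d0:H4→d1:-→d2:-→d3:-→d4:-→d5:-→d6:-→d7:-→d8:-→d9:-→d10:-→d11:-→d12:H2  best=H2
  ? 241.239.26.61  path d0:H4→d1:-→d2:-→d3:-→d4:-→d5:-→d6:-→d7:-→d8:-→d9:-→d10:-→d11:-→d12:H1→d13:-→d14:-  best=H1
  del 241.224.0.0/12 (clear depth 12)
  + 225.47.121.0/25 (H1) depth=25
  + 62.157.74.0/24 (H2) depth=24
  + 225.47.121.16/28 (H1) depth=28
  del 0.0.0.0/0 (clear depth 0)
  + 0.0.0.0/0 (H2) depth=0
  ? 241.237.45.21  path d0:H2→d1:-→d2:-→d3:-→d4:-→d5:-→d6:-→d7:-→d8:-→d9:-→d10:-→d11:-→d12:-→d13:-→d14:-→d15:-→d16:-→d17:-→d18:-→d19:-→d20:-→d21:-→d22:-→d23:-→d24:H4→d25:-→d26:-  best=H4
  + 241.237.45.48/28 (H1) depth=28
  + 146.254.160.0/20 (H0) depth=20
  + 225.47.121.24/32 (H0) depth=32
  ? 225.47.121.2  path d0:H2→d1:-→d2:-→d3:-→d4:-→d5:-→d6:-→d7:-→d8:-→d9:-→d10:-→d11:-→d12:H2→d13:-→d14:-→d15:-→d16:-→d17:-→d18:-→d19:-→d20:-→d21:-→d22:-→d23:-→d24:-→d25:H1→d26:-→d27:-  best=H1
  ? 225.47.121.3  path d0:H2→d1:-→d2:-→d3:-→d4:-→d5:-→d6:-→d7:-→d8:-→d9:-→d10:-→d11:-→d12:H2→d13:-→d14:-→d15:-→d16:-→d17:-→d18:-→d19:-→d20:-→d21:-→d22:-→d23:-→d24:-→d25:H1→d26:-→d27:-  best=H1
  ? 225.32.4.104  path d0:H2→d1:-→d2:-→d3:-→d4:-→d5:-→d6:-→d7:-→d8:-→d9:-→d10:-→d11:-→d12:H2  best=H2
  del 225.47.121.0/25 (clear depth 25)
  + 62.157.0.0/16 (H3) depth=16
  del 225.47.121.16/28 (clear depth 28)
  ? 146.254.160.15  path d0:H2→d1:-→d2:-→d3:-→d4:-→d5:-→d6:-→d7:-→d8:-→d9:-→d10:-→d11:-→d12:-→d13:-→d14:-→d15:-→d16:-→d17:-→d18:-→d19:-→d20:H0→d21:-  best=H0
  + 225.47.121.24/32 (H4) depth=32
  ? 18.173.108.146  path d0:H2→d1:-→d2:-  best=H2
  del 225.32.0.0/12 (clear depth 12)

== LOOKUPS ==
["H1","H1","H1","H4","H2","H1","H4","H1","H1","H2","H0","H2"]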